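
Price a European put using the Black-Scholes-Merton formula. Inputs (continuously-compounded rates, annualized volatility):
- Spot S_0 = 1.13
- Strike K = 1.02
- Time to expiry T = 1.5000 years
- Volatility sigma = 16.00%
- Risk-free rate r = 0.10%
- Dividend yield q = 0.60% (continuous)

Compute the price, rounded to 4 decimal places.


Answer: Price = 0.0423

Derivation:
d1 = (ln(S/K) + (r - q + 0.5*sigma^2) * T) / (sigma * sqrt(T)) = 0.58234070
d2 = d1 - sigma * sqrt(T) = 0.38638152
exp(-rT) = 0.99850112; exp(-qT) = 0.99104038
P = K * exp(-rT) * N(-d2) - S_0 * exp(-qT) * N(-d1)
N(-d1) = 0.28016861; N(-d2) = 0.34960707
P = 1.0200 * 0.99850112 * 0.34960707 - 1.1300 * 0.99104038 * 0.28016861 = 0.0423


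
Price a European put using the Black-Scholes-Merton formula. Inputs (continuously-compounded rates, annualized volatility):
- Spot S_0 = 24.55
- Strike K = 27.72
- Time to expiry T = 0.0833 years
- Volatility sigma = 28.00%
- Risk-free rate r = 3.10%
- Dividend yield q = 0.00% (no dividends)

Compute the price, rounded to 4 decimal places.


d1 = (ln(S/K) + (r - q + 0.5*sigma^2) * T) / (sigma * sqrt(T)) = -1.43039914
d2 = d1 - sigma * sqrt(T) = -1.51121201
exp(-rT) = 0.99742103; exp(-qT) = 1.00000000
P = K * exp(-rT) * N(-d2) - S_0 * exp(-qT) * N(-d1)
N(-d1) = 0.92369875; N(-d2) = 0.93463278
P = 27.7200 * 0.99742103 * 0.93463278 - 24.5500 * 1.00000000 * 0.92369875 = 3.1644

Answer: Price = 3.1644


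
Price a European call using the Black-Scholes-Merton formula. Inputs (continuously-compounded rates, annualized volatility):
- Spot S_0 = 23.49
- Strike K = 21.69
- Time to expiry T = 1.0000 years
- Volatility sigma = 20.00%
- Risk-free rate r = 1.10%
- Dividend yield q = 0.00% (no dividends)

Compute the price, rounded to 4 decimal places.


Answer: Price = 2.9889

Derivation:
d1 = (ln(S/K) + (r - q + 0.5*sigma^2) * T) / (sigma * sqrt(T)) = 0.55361737
d2 = d1 - sigma * sqrt(T) = 0.35361737
exp(-rT) = 0.98906028; exp(-qT) = 1.00000000
C = S_0 * exp(-qT) * N(d1) - K * exp(-rT) * N(d2)
N(d1) = 0.71007963; N(d2) = 0.63818717
C = 23.4900 * 1.00000000 * 0.71007963 - 21.6900 * 0.98906028 * 0.63818717 = 2.9889


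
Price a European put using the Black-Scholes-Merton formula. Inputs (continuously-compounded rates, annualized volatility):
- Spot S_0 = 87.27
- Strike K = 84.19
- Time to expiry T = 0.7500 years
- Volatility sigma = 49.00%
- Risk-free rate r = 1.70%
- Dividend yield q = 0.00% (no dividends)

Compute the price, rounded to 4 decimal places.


Answer: Price = 12.3350

Derivation:
d1 = (ln(S/K) + (r - q + 0.5*sigma^2) * T) / (sigma * sqrt(T)) = 0.32689363
d2 = d1 - sigma * sqrt(T) = -0.09745882
exp(-rT) = 0.98733094; exp(-qT) = 1.00000000
P = K * exp(-rT) * N(-d2) - S_0 * exp(-qT) * N(-d1)
N(-d1) = 0.37187417; N(-d2) = 0.53881898
P = 84.1900 * 0.98733094 * 0.53881898 - 87.2700 * 1.00000000 * 0.37187417 = 12.3350


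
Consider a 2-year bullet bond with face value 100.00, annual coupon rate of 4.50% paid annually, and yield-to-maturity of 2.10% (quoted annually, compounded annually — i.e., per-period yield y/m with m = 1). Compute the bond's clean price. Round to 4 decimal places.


Coupon per period c = face * coupon_rate / m = 4.500000
Periods per year m = 1; per-period yield y/m = 0.021000
Number of cashflows N = 2
Cashflows (t years, CF_t, discount factor 1/(1+y/m)^(m*t), PV):
  t = 1.0000: CF_t = 4.500000, DF = 0.979432, PV = 4.407444
  t = 2.0000: CF_t = 104.500000, DF = 0.959287, PV = 100.245482
Price P = sum_t PV_t = 104.652925

Answer: Price = 104.6529


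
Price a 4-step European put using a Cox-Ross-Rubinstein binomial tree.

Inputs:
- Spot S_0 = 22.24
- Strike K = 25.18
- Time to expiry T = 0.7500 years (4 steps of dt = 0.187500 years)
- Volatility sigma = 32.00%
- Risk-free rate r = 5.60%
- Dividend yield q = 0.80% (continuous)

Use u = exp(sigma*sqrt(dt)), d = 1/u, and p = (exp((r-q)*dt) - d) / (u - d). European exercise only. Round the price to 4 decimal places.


dt = T/N = 0.187500
u = exp(sigma*sqrt(dt)) = 1.148623; d = 1/u = 0.870607
p = (exp((r-q)*dt) - d) / (u - d) = 0.497933
Discount per step: exp(-r*dt) = 0.989555
Stock lattice S(k, i) with i counting down-moves:
  k=0: S(0,0) = 22.2400
  k=1: S(1,0) = 25.5454; S(1,1) = 19.3623
  k=2: S(2,0) = 29.3420; S(2,1) = 22.2400; S(2,2) = 16.8570
  k=3: S(3,0) = 33.7029; S(3,1) = 25.5454; S(3,2) = 19.3623; S(3,3) = 14.6758
  k=4: S(4,0) = 38.7120; S(4,1) = 29.3420; S(4,2) = 22.2400; S(4,3) = 16.8570; S(4,4) = 12.7769
Terminal payoffs V(N, i) = max(K - S_T, 0):
  V(4,0) = 0.000000; V(4,1) = 0.000000; V(4,2) = 2.940000; V(4,3) = 8.323028; V(4,4) = 12.403134
Backward induction: V(k, i) = exp(-r*dt) * [p * V(k+1, i) + (1-p) * V(k+1, i+1)].
  V(3,0) = exp(-r*dt) * [p*0.000000 + (1-p)*0.000000] = 0.000000
  V(3,1) = exp(-r*dt) * [p*0.000000 + (1-p)*2.940000] = 1.460660
  V(3,2) = exp(-r*dt) * [p*2.940000 + (1-p)*8.323028] = 5.583705
  V(3,3) = exp(-r*dt) * [p*8.323028 + (1-p)*12.403134] = 10.263185
  V(2,0) = exp(-r*dt) * [p*0.000000 + (1-p)*1.460660] = 0.725690
  V(2,1) = exp(-r*dt) * [p*1.460660 + (1-p)*5.583705] = 3.493828
  V(2,2) = exp(-r*dt) * [p*5.583705 + (1-p)*10.263185] = 7.850257
  V(1,0) = exp(-r*dt) * [p*0.725690 + (1-p)*3.493828] = 2.093385
  V(1,1) = exp(-r*dt) * [p*3.493828 + (1-p)*7.850257] = 5.621709
  V(0,0) = exp(-r*dt) * [p*2.093385 + (1-p)*5.621709] = 3.824473

Answer: Price = V(0,0) = 3.8245


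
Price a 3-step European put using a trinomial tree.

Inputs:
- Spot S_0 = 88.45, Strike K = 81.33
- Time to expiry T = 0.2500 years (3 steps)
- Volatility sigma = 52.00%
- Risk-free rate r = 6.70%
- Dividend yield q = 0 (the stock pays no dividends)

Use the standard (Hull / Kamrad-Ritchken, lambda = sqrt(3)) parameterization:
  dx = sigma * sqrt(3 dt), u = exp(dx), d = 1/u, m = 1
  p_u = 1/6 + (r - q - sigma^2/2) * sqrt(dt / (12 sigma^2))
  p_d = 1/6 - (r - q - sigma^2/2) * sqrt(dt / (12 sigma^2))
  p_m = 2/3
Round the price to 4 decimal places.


dt = T/N = 0.083333; dx = sigma*sqrt(3*dt) = 0.260000
u = exp(dx) = 1.296930; d = 1/u = 0.771052
p_u = 0.155737, p_m = 0.666667, p_d = 0.177596
Discount per step: exp(-r*dt) = 0.994432
Stock lattice S(k, j) with j the centered position index:
  k=0: S(0,+0) = 88.4500
  k=1: S(1,-1) = 68.1995; S(1,+0) = 88.4500; S(1,+1) = 114.7135
  k=2: S(2,-2) = 52.5853; S(2,-1) = 68.1995; S(2,+0) = 88.4500; S(2,+1) = 114.7135; S(2,+2) = 148.7753
  k=3: S(3,-3) = 40.5460; S(3,-2) = 52.5853; S(3,-1) = 68.1995; S(3,+0) = 88.4500; S(3,+1) = 114.7135; S(3,+2) = 148.7753; S(3,+3) = 192.9512
Terminal payoffs V(N, j) = max(K - S_T, 0):
  V(3,-3) = 40.783988; V(3,-2) = 28.744658; V(3,-1) = 13.130487; V(3,+0) = 0.000000; V(3,+1) = 0.000000; V(3,+2) = 0.000000; V(3,+3) = 0.000000
Backward induction: V(k, j) = exp(-r*dt) * [p_u * V(k+1, j+1) + p_m * V(k+1, j) + p_d * V(k+1, j-1)]
  V(2,-2) = exp(-r*dt) * [p_u*13.130487 + p_m*28.744658 + p_d*40.783988] = 28.292680
  V(2,-1) = exp(-r*dt) * [p_u*0.000000 + p_m*13.130487 + p_d*28.744658] = 13.781437
  V(2,+0) = exp(-r*dt) * [p_u*0.000000 + p_m*0.000000 + p_d*13.130487] = 2.318940
  V(2,+1) = exp(-r*dt) * [p_u*0.000000 + p_m*0.000000 + p_d*0.000000] = 0.000000
  V(2,+2) = exp(-r*dt) * [p_u*0.000000 + p_m*0.000000 + p_d*0.000000] = 0.000000
  V(1,-1) = exp(-r*dt) * [p_u*2.318940 + p_m*13.781437 + p_d*28.292680] = 14.492300
  V(1,+0) = exp(-r*dt) * [p_u*0.000000 + p_m*2.318940 + p_d*13.781437] = 3.971256
  V(1,+1) = exp(-r*dt) * [p_u*0.000000 + p_m*0.000000 + p_d*2.318940] = 0.409542
  V(0,+0) = exp(-r*dt) * [p_u*0.409542 + p_m*3.971256 + p_d*14.492300] = 5.255635

Answer: Price = V(0,0) = 5.2556


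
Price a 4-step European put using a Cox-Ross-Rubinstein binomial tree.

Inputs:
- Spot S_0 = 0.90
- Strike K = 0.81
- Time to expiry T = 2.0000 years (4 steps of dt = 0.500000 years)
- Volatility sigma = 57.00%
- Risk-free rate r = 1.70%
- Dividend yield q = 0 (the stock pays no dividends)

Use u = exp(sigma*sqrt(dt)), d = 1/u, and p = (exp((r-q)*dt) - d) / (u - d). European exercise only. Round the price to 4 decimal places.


Answer: Price = V(0,0) = 0.2059

Derivation:
dt = T/N = 0.500000
u = exp(sigma*sqrt(dt)) = 1.496383; d = 1/u = 0.668278
p = (exp((r-q)*dt) - d) / (u - d) = 0.410888
Discount per step: exp(-r*dt) = 0.991536
Stock lattice S(k, i) with i counting down-moves:
  k=0: S(0,0) = 0.9000
  k=1: S(1,0) = 1.3467; S(1,1) = 0.6015
  k=2: S(2,0) = 2.0152; S(2,1) = 0.9000; S(2,2) = 0.4019
  k=3: S(3,0) = 3.0156; S(3,1) = 1.3467; S(3,2) = 0.6015; S(3,3) = 0.2686
  k=4: S(4,0) = 4.5125; S(4,1) = 2.0152; S(4,2) = 0.9000; S(4,3) = 0.4019; S(4,4) = 0.1795
Terminal payoffs V(N, i) = max(K - S_T, 0):
  V(4,0) = 0.000000; V(4,1) = 0.000000; V(4,2) = 0.000000; V(4,3) = 0.408064; V(4,4) = 0.630497
Backward induction: V(k, i) = exp(-r*dt) * [p * V(k+1, i) + (1-p) * V(k+1, i+1)].
  V(3,0) = exp(-r*dt) * [p*0.000000 + (1-p)*0.000000] = 0.000000
  V(3,1) = exp(-r*dt) * [p*0.000000 + (1-p)*0.000000] = 0.000000
  V(3,2) = exp(-r*dt) * [p*0.000000 + (1-p)*0.408064] = 0.238361
  V(3,3) = exp(-r*dt) * [p*0.408064 + (1-p)*0.630497] = 0.534539
  V(2,0) = exp(-r*dt) * [p*0.000000 + (1-p)*0.000000] = 0.000000
  V(2,1) = exp(-r*dt) * [p*0.000000 + (1-p)*0.238361] = 0.139233
  V(2,2) = exp(-r*dt) * [p*0.238361 + (1-p)*0.534539] = 0.409349
  V(1,0) = exp(-r*dt) * [p*0.000000 + (1-p)*0.139233] = 0.081329
  V(1,1) = exp(-r*dt) * [p*0.139233 + (1-p)*0.409349] = 0.295836
  V(0,0) = exp(-r*dt) * [p*0.081329 + (1-p)*0.295836] = 0.205940


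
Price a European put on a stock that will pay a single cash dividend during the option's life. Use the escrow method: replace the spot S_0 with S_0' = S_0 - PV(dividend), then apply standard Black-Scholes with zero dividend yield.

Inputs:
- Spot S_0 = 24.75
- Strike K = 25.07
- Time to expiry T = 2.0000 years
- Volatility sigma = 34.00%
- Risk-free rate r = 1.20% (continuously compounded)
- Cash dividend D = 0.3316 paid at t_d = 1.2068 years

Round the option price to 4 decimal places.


Answer: Price = 4.6714

Derivation:
PV(D) = D * exp(-r * t_d) = 0.3316 * 0.98562275 = 0.32683251
S_0' = S_0 - PV(D) = 24.7500 - 0.32683251 = 24.42316749
d1 = (ln(S_0'/K) + (r + sigma^2/2)*T) / (sigma*sqrt(T)) = 0.23596623
d2 = d1 - sigma*sqrt(T) = -0.24486638
exp(-rT) = 0.97628571
N(-d1) = 0.40672944; N(-d2) = 0.59672005
P = K * exp(-rT) * N(-d2) - S_0' * N(-d1) = 25.0700 * 0.97628571 * 0.59672005 - 24.42316749 * 0.40672944 = 4.6714


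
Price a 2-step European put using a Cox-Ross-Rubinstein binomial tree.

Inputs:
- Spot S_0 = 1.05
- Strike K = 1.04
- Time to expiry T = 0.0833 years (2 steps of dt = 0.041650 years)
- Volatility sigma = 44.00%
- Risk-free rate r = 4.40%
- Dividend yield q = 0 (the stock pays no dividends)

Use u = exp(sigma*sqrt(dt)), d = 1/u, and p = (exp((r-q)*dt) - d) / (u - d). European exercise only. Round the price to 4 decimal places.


dt = T/N = 0.041650
u = exp(sigma*sqrt(dt)) = 1.093952; d = 1/u = 0.914117
p = (exp((r-q)*dt) - d) / (u - d) = 0.487766
Discount per step: exp(-r*dt) = 0.998169
Stock lattice S(k, i) with i counting down-moves:
  k=0: S(0,0) = 1.0500
  k=1: S(1,0) = 1.1486; S(1,1) = 0.9598
  k=2: S(2,0) = 1.2566; S(2,1) = 1.0500; S(2,2) = 0.8774
Terminal payoffs V(N, i) = max(K - S_T, 0):
  V(2,0) = 0.000000; V(2,1) = 0.000000; V(2,2) = 0.162610
Backward induction: V(k, i) = exp(-r*dt) * [p * V(k+1, i) + (1-p) * V(k+1, i+1)].
  V(1,0) = exp(-r*dt) * [p*0.000000 + (1-p)*0.000000] = 0.000000
  V(1,1) = exp(-r*dt) * [p*0.000000 + (1-p)*0.162610] = 0.083142
  V(0,0) = exp(-r*dt) * [p*0.000000 + (1-p)*0.083142] = 0.042510

Answer: Price = V(0,0) = 0.0425


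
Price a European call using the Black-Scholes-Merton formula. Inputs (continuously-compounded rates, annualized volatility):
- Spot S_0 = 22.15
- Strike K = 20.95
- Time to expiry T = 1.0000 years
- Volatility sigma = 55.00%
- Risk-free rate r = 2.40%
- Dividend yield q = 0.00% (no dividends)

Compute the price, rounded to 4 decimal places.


d1 = (ln(S/K) + (r - q + 0.5*sigma^2) * T) / (sigma * sqrt(T)) = 0.41990700
d2 = d1 - sigma * sqrt(T) = -0.13009300
exp(-rT) = 0.97628571; exp(-qT) = 1.00000000
C = S_0 * exp(-qT) * N(d1) - K * exp(-rT) * N(d2)
N(d1) = 0.66272330; N(d2) = 0.44824642
C = 22.1500 * 1.00000000 * 0.66272330 - 20.9500 * 0.97628571 * 0.44824642 = 5.5113

Answer: Price = 5.5113


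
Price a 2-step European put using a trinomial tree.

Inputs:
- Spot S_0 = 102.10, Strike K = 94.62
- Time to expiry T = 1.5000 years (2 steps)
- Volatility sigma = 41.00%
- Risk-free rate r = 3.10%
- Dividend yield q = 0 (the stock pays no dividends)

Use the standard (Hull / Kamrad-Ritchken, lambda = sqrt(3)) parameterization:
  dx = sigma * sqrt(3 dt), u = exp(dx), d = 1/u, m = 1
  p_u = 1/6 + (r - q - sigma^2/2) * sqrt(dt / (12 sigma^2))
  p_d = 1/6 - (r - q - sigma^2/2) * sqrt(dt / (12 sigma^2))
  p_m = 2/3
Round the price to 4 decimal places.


Answer: Price = V(0,0) = 12.4341

Derivation:
dt = T/N = 0.750000; dx = sigma*sqrt(3*dt) = 0.615000
u = exp(dx) = 1.849657; d = 1/u = 0.540641
p_u = 0.134319, p_m = 0.666667, p_d = 0.199014
Discount per step: exp(-r*dt) = 0.977018
Stock lattice S(k, j) with j the centered position index:
  k=0: S(0,+0) = 102.1000
  k=1: S(1,-1) = 55.1994; S(1,+0) = 102.1000; S(1,+1) = 188.8499
  k=2: S(2,-2) = 29.8431; S(2,-1) = 55.1994; S(2,+0) = 102.1000; S(2,+1) = 188.8499; S(2,+2) = 349.3075
Terminal payoffs V(N, j) = max(K - S_T, 0):
  V(2,-2) = 64.776928; V(2,-1) = 39.420565; V(2,+0) = 0.000000; V(2,+1) = 0.000000; V(2,+2) = 0.000000
Backward induction: V(k, j) = exp(-r*dt) * [p_u * V(k+1, j+1) + p_m * V(k+1, j) + p_d * V(k+1, j-1)]
  V(1,-1) = exp(-r*dt) * [p_u*0.000000 + p_m*39.420565 + p_d*64.776928] = 38.271666
  V(1,+0) = exp(-r*dt) * [p_u*0.000000 + p_m*0.000000 + p_d*39.420565] = 7.664955
  V(1,+1) = exp(-r*dt) * [p_u*0.000000 + p_m*0.000000 + p_d*0.000000] = 0.000000
  V(0,+0) = exp(-r*dt) * [p_u*0.000000 + p_m*7.664955 + p_d*38.271666] = 12.434096


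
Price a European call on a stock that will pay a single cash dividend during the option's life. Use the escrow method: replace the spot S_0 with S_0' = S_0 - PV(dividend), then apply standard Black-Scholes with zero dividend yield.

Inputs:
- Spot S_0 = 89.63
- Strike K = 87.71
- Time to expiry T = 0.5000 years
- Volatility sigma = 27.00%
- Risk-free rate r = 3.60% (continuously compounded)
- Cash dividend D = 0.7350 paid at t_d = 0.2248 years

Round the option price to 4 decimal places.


Answer: Price = 8.1240

Derivation:
PV(D) = D * exp(-r * t_d) = 0.7350 * 0.99193986 = 0.72907580
S_0' = S_0 - PV(D) = 89.6300 - 0.72907580 = 88.90092420
d1 = (ln(S_0'/K) + (r + sigma^2/2)*T) / (sigma*sqrt(T)) = 0.26038092
d2 = d1 - sigma*sqrt(T) = 0.06946209
exp(-rT) = 0.98216103
N(d1) = 0.60271502; N(d2) = 0.52768910
C = S_0' * N(d1) - K * exp(-rT) * N(d2) = 88.90092420 * 0.60271502 - 87.7100 * 0.98216103 * 0.52768910 = 8.1240


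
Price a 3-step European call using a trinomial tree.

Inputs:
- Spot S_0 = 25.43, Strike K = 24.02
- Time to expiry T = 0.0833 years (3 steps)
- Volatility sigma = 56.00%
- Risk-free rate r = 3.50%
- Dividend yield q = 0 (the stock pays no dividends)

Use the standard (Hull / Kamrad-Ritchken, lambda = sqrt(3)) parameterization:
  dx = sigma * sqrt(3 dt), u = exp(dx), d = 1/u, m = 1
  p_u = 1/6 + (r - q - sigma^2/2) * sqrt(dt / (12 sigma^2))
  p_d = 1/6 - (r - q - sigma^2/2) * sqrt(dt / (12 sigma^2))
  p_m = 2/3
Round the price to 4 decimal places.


Answer: Price = V(0,0) = 2.4737

Derivation:
dt = T/N = 0.027767; dx = sigma*sqrt(3*dt) = 0.161626
u = exp(dx) = 1.175420; d = 1/u = 0.850760
p_u = 0.156204, p_m = 0.666667, p_d = 0.177129
Discount per step: exp(-r*dt) = 0.999029
Stock lattice S(k, j) with j the centered position index:
  k=0: S(0,+0) = 25.4300
  k=1: S(1,-1) = 21.6348; S(1,+0) = 25.4300; S(1,+1) = 29.8909
  k=2: S(2,-2) = 18.4060; S(2,-1) = 21.6348; S(2,+0) = 25.4300; S(2,+1) = 29.8909; S(2,+2) = 35.1344
  k=3: S(3,-3) = 15.6591; S(3,-2) = 18.4060; S(3,-1) = 21.6348; S(3,+0) = 25.4300; S(3,+1) = 29.8909; S(3,+2) = 35.1344; S(3,+3) = 41.2977
Terminal payoffs V(N, j) = max(S_T - K, 0):
  V(3,-3) = 0.000000; V(3,-2) = 0.000000; V(3,-1) = 0.000000; V(3,+0) = 1.410000; V(3,+1) = 5.870937; V(3,+2) = 11.114412; V(3,+3) = 17.277700
Backward induction: V(k, j) = exp(-r*dt) * [p_u * V(k+1, j+1) + p_m * V(k+1, j) + p_d * V(k+1, j-1)]
  V(2,-2) = exp(-r*dt) * [p_u*0.000000 + p_m*0.000000 + p_d*0.000000] = 0.000000
  V(2,-1) = exp(-r*dt) * [p_u*1.410000 + p_m*0.000000 + p_d*0.000000] = 0.220034
  V(2,+0) = exp(-r*dt) * [p_u*5.870937 + p_m*1.410000 + p_d*0.000000] = 1.855262
  V(2,+1) = exp(-r*dt) * [p_u*11.114412 + p_m*5.870937 + p_d*1.410000] = 5.894098
  V(2,+2) = exp(-r*dt) * [p_u*17.277700 + p_m*11.114412 + p_d*5.870937] = 11.137543
  V(1,-1) = exp(-r*dt) * [p_u*1.855262 + p_m*0.220034 + p_d*0.000000] = 0.436065
  V(1,+0) = exp(-r*dt) * [p_u*5.894098 + p_m*1.855262 + p_d*0.220034] = 2.194365
  V(1,+1) = exp(-r*dt) * [p_u*11.137543 + p_m*5.894098 + p_d*1.855262] = 5.991925
  V(0,+0) = exp(-r*dt) * [p_u*5.991925 + p_m*2.194365 + p_d*0.436065] = 2.473709


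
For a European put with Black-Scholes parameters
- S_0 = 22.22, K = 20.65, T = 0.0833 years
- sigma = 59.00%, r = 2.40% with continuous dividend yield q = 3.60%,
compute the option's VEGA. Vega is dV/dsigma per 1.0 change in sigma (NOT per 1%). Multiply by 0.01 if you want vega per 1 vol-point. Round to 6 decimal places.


Answer: Vega = 2.240184

Derivation:
d1 = 0.5095962986; d2 = 0.3393120363
phi(d1) = 0.3503639783; exp(-qT) = 0.9970056919; exp(-rT) = 0.9980027971
Vega = S * exp(-qT) * phi(d1) * sqrt(T) = 22.2200 * 0.9970056919 * 0.3503639783 * 0.2886173938 = 2.240184


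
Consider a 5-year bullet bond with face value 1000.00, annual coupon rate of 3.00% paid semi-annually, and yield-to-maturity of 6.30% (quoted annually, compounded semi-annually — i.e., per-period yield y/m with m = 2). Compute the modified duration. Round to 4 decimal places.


Coupon per period c = face * coupon_rate / m = 15.000000
Periods per year m = 2; per-period yield y/m = 0.031500
Number of cashflows N = 10
Cashflows (t years, CF_t, discount factor 1/(1+y/m)^(m*t), PV):
  t = 0.5000: CF_t = 15.000000, DF = 0.969462, PV = 14.541929
  t = 1.0000: CF_t = 15.000000, DF = 0.939856, PV = 14.097847
  t = 1.5000: CF_t = 15.000000, DF = 0.911155, PV = 13.667326
  t = 2.0000: CF_t = 15.000000, DF = 0.883330, PV = 13.249953
  t = 2.5000: CF_t = 15.000000, DF = 0.856355, PV = 12.845325
  t = 3.0000: CF_t = 15.000000, DF = 0.830204, PV = 12.453054
  t = 3.5000: CF_t = 15.000000, DF = 0.804851, PV = 12.072762
  t = 4.0000: CF_t = 15.000000, DF = 0.780272, PV = 11.704083
  t = 4.5000: CF_t = 15.000000, DF = 0.756444, PV = 11.346663
  t = 5.0000: CF_t = 1015.000000, DF = 0.733344, PV = 744.344047
Price P = sum_t PV_t = 860.322989
First compute Macaulay numerator sum_t t * PV_t:
  t * PV_t at t = 0.5000: 7.270965
  t * PV_t at t = 1.0000: 14.097847
  t * PV_t at t = 1.5000: 20.500989
  t * PV_t at t = 2.0000: 26.499906
  t * PV_t at t = 2.5000: 32.113313
  t * PV_t at t = 3.0000: 37.359161
  t * PV_t at t = 3.5000: 42.254666
  t * PV_t at t = 4.0000: 46.816333
  t * PV_t at t = 4.5000: 51.059985
  t * PV_t at t = 5.0000: 3721.720233
Macaulay duration D = 3999.693398 / 860.322989 = 4.649060
Modified duration = D / (1 + y/m) = 4.649060 / (1 + 0.031500) = 4.507087

Answer: Modified duration = 4.5071


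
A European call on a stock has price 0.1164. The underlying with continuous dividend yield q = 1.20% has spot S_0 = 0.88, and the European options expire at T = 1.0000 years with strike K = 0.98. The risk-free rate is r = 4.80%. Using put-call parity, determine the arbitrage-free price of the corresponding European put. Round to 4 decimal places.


Put-call parity: C - P = S_0 * exp(-qT) - K * exp(-rT).
S_0 * exp(-qT) = 0.8800 * 0.98807171 = 0.86950311
K * exp(-rT) = 0.9800 * 0.95313379 = 0.93407111
P = C - S*exp(-qT) + K*exp(-rT)
P = 0.1164 - 0.86950311 + 0.93407111 = 0.1810

Answer: Put price = 0.1810


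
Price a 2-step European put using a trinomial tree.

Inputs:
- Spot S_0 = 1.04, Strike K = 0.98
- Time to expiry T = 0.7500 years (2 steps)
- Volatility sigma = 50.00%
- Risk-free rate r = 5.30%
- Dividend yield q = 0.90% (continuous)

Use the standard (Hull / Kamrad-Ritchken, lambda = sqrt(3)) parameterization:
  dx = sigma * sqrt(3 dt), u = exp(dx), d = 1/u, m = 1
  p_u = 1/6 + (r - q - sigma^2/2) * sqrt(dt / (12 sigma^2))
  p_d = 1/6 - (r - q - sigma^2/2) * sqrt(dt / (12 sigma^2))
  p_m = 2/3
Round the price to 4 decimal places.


Answer: Price = V(0,0) = 0.1148

Derivation:
dt = T/N = 0.375000; dx = sigma*sqrt(3*dt) = 0.530330
u = exp(dx) = 1.699493; d = 1/u = 0.588411
p_u = 0.138029, p_m = 0.666667, p_d = 0.195304
Discount per step: exp(-r*dt) = 0.980321
Stock lattice S(k, j) with j the centered position index:
  k=0: S(0,+0) = 1.0400
  k=1: S(1,-1) = 0.6119; S(1,+0) = 1.0400; S(1,+1) = 1.7675
  k=2: S(2,-2) = 0.3601; S(2,-1) = 0.6119; S(2,+0) = 1.0400; S(2,+1) = 1.7675; S(2,+2) = 3.0038
Terminal payoffs V(N, j) = max(K - S_T, 0):
  V(2,-2) = 0.619924; V(2,-1) = 0.368053; V(2,+0) = 0.000000; V(2,+1) = 0.000000; V(2,+2) = 0.000000
Backward induction: V(k, j) = exp(-r*dt) * [p_u * V(k+1, j+1) + p_m * V(k+1, j) + p_d * V(k+1, j-1)]
  V(1,-1) = exp(-r*dt) * [p_u*0.000000 + p_m*0.368053 + p_d*0.619924] = 0.359231
  V(1,+0) = exp(-r*dt) * [p_u*0.000000 + p_m*0.000000 + p_d*0.368053] = 0.070468
  V(1,+1) = exp(-r*dt) * [p_u*0.000000 + p_m*0.000000 + p_d*0.000000] = 0.000000
  V(0,+0) = exp(-r*dt) * [p_u*0.000000 + p_m*0.070468 + p_d*0.359231] = 0.114833


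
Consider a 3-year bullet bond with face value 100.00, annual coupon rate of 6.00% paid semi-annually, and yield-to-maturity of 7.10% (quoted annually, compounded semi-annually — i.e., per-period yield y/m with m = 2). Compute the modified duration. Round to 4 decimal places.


Coupon per period c = face * coupon_rate / m = 3.000000
Periods per year m = 2; per-period yield y/m = 0.035500
Number of cashflows N = 6
Cashflows (t years, CF_t, discount factor 1/(1+y/m)^(m*t), PV):
  t = 0.5000: CF_t = 3.000000, DF = 0.965717, PV = 2.897151
  t = 1.0000: CF_t = 3.000000, DF = 0.932609, PV = 2.797828
  t = 1.5000: CF_t = 3.000000, DF = 0.900637, PV = 2.701910
  t = 2.0000: CF_t = 3.000000, DF = 0.869760, PV = 2.609281
  t = 2.5000: CF_t = 3.000000, DF = 0.839942, PV = 2.519827
  t = 3.0000: CF_t = 103.000000, DF = 0.811147, PV = 83.548105
Price P = sum_t PV_t = 97.074103
First compute Macaulay numerator sum_t t * PV_t:
  t * PV_t at t = 0.5000: 1.448576
  t * PV_t at t = 1.0000: 2.797828
  t * PV_t at t = 1.5000: 4.052866
  t * PV_t at t = 2.0000: 5.218562
  t * PV_t at t = 2.5000: 6.299568
  t * PV_t at t = 3.0000: 250.644316
Macaulay duration D = 270.461715 / 97.074103 = 2.786137
Modified duration = D / (1 + y/m) = 2.786137 / (1 + 0.035500) = 2.690620

Answer: Modified duration = 2.6906


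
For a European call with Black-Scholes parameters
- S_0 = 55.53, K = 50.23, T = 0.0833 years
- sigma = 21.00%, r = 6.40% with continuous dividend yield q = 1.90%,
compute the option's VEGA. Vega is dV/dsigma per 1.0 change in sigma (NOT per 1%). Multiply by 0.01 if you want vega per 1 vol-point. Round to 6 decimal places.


Answer: Vega = 1.387388

Derivation:
d1 = 1.7471841164; d2 = 1.6865744637
phi(d1) = 0.0867031814; exp(-qT) = 0.9984185518; exp(-rT) = 0.9946829856
Vega = S * exp(-qT) * phi(d1) * sqrt(T) = 55.5300 * 0.9984185518 * 0.0867031814 * 0.2886173938 = 1.387388


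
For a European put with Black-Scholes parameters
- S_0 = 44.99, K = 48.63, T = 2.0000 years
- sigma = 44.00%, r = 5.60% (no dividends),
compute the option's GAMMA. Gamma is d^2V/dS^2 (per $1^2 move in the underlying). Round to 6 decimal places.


Answer: Gamma = 0.013327

Derivation:
d1 = 0.3660878522; d2 = -0.2561661153
phi(d1) = 0.3730851165; exp(-qT) = 1.0000000000; exp(-rT) = 0.8940442575
Gamma = exp(-qT) * phi(d1) / (S * sigma * sqrt(T)) = 1.0000000000 * 0.3730851165 / (44.9900 * 0.4400 * 1.4142135624) = 0.013327


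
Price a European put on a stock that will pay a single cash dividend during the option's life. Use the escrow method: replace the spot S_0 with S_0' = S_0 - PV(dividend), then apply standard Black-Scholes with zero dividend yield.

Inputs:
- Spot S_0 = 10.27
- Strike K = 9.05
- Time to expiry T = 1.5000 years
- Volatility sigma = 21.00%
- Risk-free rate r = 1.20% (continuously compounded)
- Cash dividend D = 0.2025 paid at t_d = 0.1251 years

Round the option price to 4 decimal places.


Answer: Price = 0.4910

Derivation:
PV(D) = D * exp(-r * t_d) = 0.2025 * 0.99849993 = 0.20219624
S_0' = S_0 - PV(D) = 10.2700 - 0.20219624 = 10.06780376
d1 = (ln(S_0'/K) + (r + sigma^2/2)*T) / (sigma*sqrt(T)) = 0.61296664
d2 = d1 - sigma*sqrt(T) = 0.35577022
exp(-rT) = 0.98216103
N(-d1) = 0.26994920; N(-d2) = 0.36100633
P = K * exp(-rT) * N(-d2) - S_0' * N(-d1) = 9.0500 * 0.98216103 * 0.36100633 - 10.06780376 * 0.26994920 = 0.4910


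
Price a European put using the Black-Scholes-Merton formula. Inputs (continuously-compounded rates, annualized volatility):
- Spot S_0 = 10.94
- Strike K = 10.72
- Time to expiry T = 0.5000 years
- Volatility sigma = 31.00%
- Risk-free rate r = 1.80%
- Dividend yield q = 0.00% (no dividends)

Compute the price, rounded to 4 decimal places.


d1 = (ln(S/K) + (r - q + 0.5*sigma^2) * T) / (sigma * sqrt(T)) = 0.24333434
d2 = d1 - sigma * sqrt(T) = 0.02413123
exp(-rT) = 0.99104038; exp(-qT) = 1.00000000
P = K * exp(-rT) * N(-d2) - S_0 * exp(-qT) * N(-d1)
N(-d1) = 0.40387320; N(-d2) = 0.49037396
P = 10.7200 * 0.99104038 * 0.49037396 - 10.9400 * 1.00000000 * 0.40387320 = 0.7913

Answer: Price = 0.7913


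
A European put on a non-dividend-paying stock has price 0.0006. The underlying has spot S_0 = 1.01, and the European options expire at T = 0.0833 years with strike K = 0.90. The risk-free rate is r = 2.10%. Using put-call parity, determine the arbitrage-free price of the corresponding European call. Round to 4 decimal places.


Answer: Call price = 0.1122

Derivation:
Put-call parity: C - P = S_0 * exp(-qT) - K * exp(-rT).
S_0 * exp(-qT) = 1.0100 * 1.00000000 = 1.01000000
K * exp(-rT) = 0.9000 * 0.99825223 = 0.89842701
C = P + S*exp(-qT) - K*exp(-rT)
C = 0.0006 + 1.01000000 - 0.89842701 = 0.1122


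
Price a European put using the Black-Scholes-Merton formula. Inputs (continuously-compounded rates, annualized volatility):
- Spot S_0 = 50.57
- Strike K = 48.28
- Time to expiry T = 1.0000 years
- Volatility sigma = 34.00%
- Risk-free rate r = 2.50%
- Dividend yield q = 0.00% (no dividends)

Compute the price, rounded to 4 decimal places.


d1 = (ln(S/K) + (r - q + 0.5*sigma^2) * T) / (sigma * sqrt(T)) = 0.37982682
d2 = d1 - sigma * sqrt(T) = 0.03982682
exp(-rT) = 0.97530991; exp(-qT) = 1.00000000
P = K * exp(-rT) * N(-d2) - S_0 * exp(-qT) * N(-d1)
N(-d1) = 0.35203699; N(-d2) = 0.48411560
P = 48.2800 * 0.97530991 * 0.48411560 - 50.5700 * 1.00000000 * 0.35203699 = 4.9935

Answer: Price = 4.9935


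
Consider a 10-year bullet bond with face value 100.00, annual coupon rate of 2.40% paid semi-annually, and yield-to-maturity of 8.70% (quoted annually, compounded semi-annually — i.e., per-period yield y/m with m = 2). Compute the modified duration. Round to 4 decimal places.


Answer: Modified duration = 8.1711

Derivation:
Coupon per period c = face * coupon_rate / m = 1.200000
Periods per year m = 2; per-period yield y/m = 0.043500
Number of cashflows N = 20
Cashflows (t years, CF_t, discount factor 1/(1+y/m)^(m*t), PV):
  t = 0.5000: CF_t = 1.200000, DF = 0.958313, PV = 1.149976
  t = 1.0000: CF_t = 1.200000, DF = 0.918365, PV = 1.102037
  t = 1.5000: CF_t = 1.200000, DF = 0.880081, PV = 1.056097
  t = 2.0000: CF_t = 1.200000, DF = 0.843393, PV = 1.012072
  t = 2.5000: CF_t = 1.200000, DF = 0.808235, PV = 0.969882
  t = 3.0000: CF_t = 1.200000, DF = 0.774543, PV = 0.929451
  t = 3.5000: CF_t = 1.200000, DF = 0.742254, PV = 0.890705
  t = 4.0000: CF_t = 1.200000, DF = 0.711312, PV = 0.853575
  t = 4.5000: CF_t = 1.200000, DF = 0.681660, PV = 0.817992
  t = 5.0000: CF_t = 1.200000, DF = 0.653244, PV = 0.783893
  t = 5.5000: CF_t = 1.200000, DF = 0.626013, PV = 0.751215
  t = 6.0000: CF_t = 1.200000, DF = 0.599916, PV = 0.719899
  t = 6.5000: CF_t = 1.200000, DF = 0.574908, PV = 0.689889
  t = 7.0000: CF_t = 1.200000, DF = 0.550942, PV = 0.661130
  t = 7.5000: CF_t = 1.200000, DF = 0.527975, PV = 0.633570
  t = 8.0000: CF_t = 1.200000, DF = 0.505965, PV = 0.607158
  t = 8.5000: CF_t = 1.200000, DF = 0.484873, PV = 0.581848
  t = 9.0000: CF_t = 1.200000, DF = 0.464661, PV = 0.557593
  t = 9.5000: CF_t = 1.200000, DF = 0.445290, PV = 0.534349
  t = 10.0000: CF_t = 101.200000, DF = 0.426728, PV = 43.184853
Price P = sum_t PV_t = 58.487185
First compute Macaulay numerator sum_t t * PV_t:
  t * PV_t at t = 0.5000: 0.574988
  t * PV_t at t = 1.0000: 1.102037
  t * PV_t at t = 1.5000: 1.584146
  t * PV_t at t = 2.0000: 2.024144
  t * PV_t at t = 2.5000: 2.424705
  t * PV_t at t = 3.0000: 2.788353
  t * PV_t at t = 3.5000: 3.117469
  t * PV_t at t = 4.0000: 3.414299
  t * PV_t at t = 4.5000: 3.680965
  t * PV_t at t = 5.0000: 3.919464
  t * PV_t at t = 5.5000: 4.131683
  t * PV_t at t = 6.0000: 4.319396
  t * PV_t at t = 6.5000: 4.484280
  t * PV_t at t = 7.0000: 4.627910
  t * PV_t at t = 7.5000: 4.751773
  t * PV_t at t = 8.0000: 4.857267
  t * PV_t at t = 8.5000: 4.945708
  t * PV_t at t = 9.0000: 5.018334
  t * PV_t at t = 9.5000: 5.076311
  t * PV_t at t = 10.0000: 431.848529
Macaulay duration D = 498.691763 / 58.487185 = 8.526513
Modified duration = D / (1 + y/m) = 8.526513 / (1 + 0.043500) = 8.171072


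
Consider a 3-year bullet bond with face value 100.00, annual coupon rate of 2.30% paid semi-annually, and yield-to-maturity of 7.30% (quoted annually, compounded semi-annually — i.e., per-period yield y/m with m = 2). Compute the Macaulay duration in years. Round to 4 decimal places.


Coupon per period c = face * coupon_rate / m = 1.150000
Periods per year m = 2; per-period yield y/m = 0.036500
Number of cashflows N = 6
Cashflows (t years, CF_t, discount factor 1/(1+y/m)^(m*t), PV):
  t = 0.5000: CF_t = 1.150000, DF = 0.964785, PV = 1.109503
  t = 1.0000: CF_t = 1.150000, DF = 0.930811, PV = 1.070432
  t = 1.5000: CF_t = 1.150000, DF = 0.898033, PV = 1.032737
  t = 2.0000: CF_t = 1.150000, DF = 0.866409, PV = 0.996370
  t = 2.5000: CF_t = 1.150000, DF = 0.835898, PV = 0.961283
  t = 3.0000: CF_t = 101.150000, DF = 0.806462, PV = 81.573679
Price P = sum_t PV_t = 86.744005
Macaulay numerator sum_t t * PV_t:
  t * PV_t at t = 0.5000: 0.554752
  t * PV_t at t = 1.0000: 1.070432
  t * PV_t at t = 1.5000: 1.549106
  t * PV_t at t = 2.0000: 1.992740
  t * PV_t at t = 2.5000: 2.403208
  t * PV_t at t = 3.0000: 244.721036
Macaulay duration D = (sum_t t * PV_t) / P = 252.291274 / 86.744005 = 2.908458

Answer: Macaulay duration = 2.9085 years


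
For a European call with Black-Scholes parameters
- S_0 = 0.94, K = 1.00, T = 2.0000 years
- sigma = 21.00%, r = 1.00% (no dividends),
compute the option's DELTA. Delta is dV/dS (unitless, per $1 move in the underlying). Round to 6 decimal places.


Answer: Delta = 0.502988

Derivation:
d1 = 0.0074906053; d2 = -0.2894942428
phi(d1) = 0.3989310884; exp(-qT) = 1.0000000000; exp(-rT) = 0.9801986733
N(d1) = 0.5029882912
Delta = exp(-qT) * N(d1) = 1.0000000000 * 0.5029882912 = 0.502988


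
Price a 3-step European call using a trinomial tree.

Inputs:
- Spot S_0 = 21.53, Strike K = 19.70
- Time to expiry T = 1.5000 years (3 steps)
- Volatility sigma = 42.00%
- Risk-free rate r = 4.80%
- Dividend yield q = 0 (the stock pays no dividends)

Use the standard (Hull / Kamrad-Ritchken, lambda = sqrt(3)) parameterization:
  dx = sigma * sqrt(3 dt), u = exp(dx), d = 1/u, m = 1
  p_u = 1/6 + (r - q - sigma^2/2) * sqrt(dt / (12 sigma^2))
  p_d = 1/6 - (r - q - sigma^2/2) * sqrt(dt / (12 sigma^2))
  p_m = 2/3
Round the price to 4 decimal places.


Answer: Price = V(0,0) = 5.7254

Derivation:
dt = T/N = 0.500000; dx = sigma*sqrt(3*dt) = 0.514393
u = exp(dx) = 1.672623; d = 1/u = 0.597863
p_u = 0.147129, p_m = 0.666667, p_d = 0.186204
Discount per step: exp(-r*dt) = 0.976286
Stock lattice S(k, j) with j the centered position index:
  k=0: S(0,+0) = 21.5300
  k=1: S(1,-1) = 12.8720; S(1,+0) = 21.5300; S(1,+1) = 36.0116
  k=2: S(2,-2) = 7.6957; S(2,-1) = 12.8720; S(2,+0) = 21.5300; S(2,+1) = 36.0116; S(2,+2) = 60.2338
  k=3: S(3,-3) = 4.6010; S(3,-2) = 7.6957; S(3,-1) = 12.8720; S(3,+0) = 21.5300; S(3,+1) = 36.0116; S(3,+2) = 60.2338; S(3,+3) = 100.7484
Terminal payoffs V(N, j) = max(S_T - K, 0):
  V(3,-3) = 0.000000; V(3,-2) = 0.000000; V(3,-1) = 0.000000; V(3,+0) = 1.830000; V(3,+1) = 16.311566; V(3,+2) = 40.533761; V(3,+3) = 81.048353
Backward induction: V(k, j) = exp(-r*dt) * [p_u * V(k+1, j+1) + p_m * V(k+1, j) + p_d * V(k+1, j-1)]
  V(2,-2) = exp(-r*dt) * [p_u*0.000000 + p_m*0.000000 + p_d*0.000000] = 0.000000
  V(2,-1) = exp(-r*dt) * [p_u*1.830000 + p_m*0.000000 + p_d*0.000000] = 0.262861
  V(2,+0) = exp(-r*dt) * [p_u*16.311566 + p_m*1.830000 + p_d*0.000000] = 3.534062
  V(2,+1) = exp(-r*dt) * [p_u*40.533761 + p_m*16.311566 + p_d*1.830000] = 16.771442
  V(2,+2) = exp(-r*dt) * [p_u*81.048353 + p_m*40.533761 + p_d*16.311566] = 40.988730
  V(1,-1) = exp(-r*dt) * [p_u*3.534062 + p_m*0.262861 + p_d*0.000000] = 0.678718
  V(1,+0) = exp(-r*dt) * [p_u*16.771442 + p_m*3.534062 + p_d*0.262861] = 4.757005
  V(1,+1) = exp(-r*dt) * [p_u*40.988730 + p_m*16.771442 + p_d*3.534062] = 17.445886
  V(0,+0) = exp(-r*dt) * [p_u*17.445886 + p_m*4.757005 + p_d*0.678718] = 5.725441


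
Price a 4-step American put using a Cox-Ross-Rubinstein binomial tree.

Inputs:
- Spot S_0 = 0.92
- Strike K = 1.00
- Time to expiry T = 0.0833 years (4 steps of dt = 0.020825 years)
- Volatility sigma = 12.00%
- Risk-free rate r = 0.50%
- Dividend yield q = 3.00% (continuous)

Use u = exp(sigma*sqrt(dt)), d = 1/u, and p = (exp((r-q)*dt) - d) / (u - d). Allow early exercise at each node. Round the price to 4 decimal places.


dt = T/N = 0.020825
u = exp(sigma*sqrt(dt)) = 1.017468; d = 1/u = 0.982832
p = (exp((r-q)*dt) - d) / (u - d) = 0.480643
Discount per step: exp(-r*dt) = 0.999896
Stock lattice S(k, i) with i counting down-moves:
  k=0: S(0,0) = 0.9200
  k=1: S(1,0) = 0.9361; S(1,1) = 0.9042
  k=2: S(2,0) = 0.9524; S(2,1) = 0.9200; S(2,2) = 0.8887
  k=3: S(3,0) = 0.9691; S(3,1) = 0.9361; S(3,2) = 0.9042; S(3,3) = 0.8734
  k=4: S(4,0) = 0.9860; S(4,1) = 0.9524; S(4,2) = 0.9200; S(4,3) = 0.8887; S(4,4) = 0.8584
Terminal payoffs V(N, i) = max(K - S_T, 0):
  V(4,0) = 0.014014; V(4,1) = 0.047578; V(4,2) = 0.080000; V(4,3) = 0.111318; V(4,4) = 0.141570
Backward induction: V(k, i) = exp(-r*dt) * [p * V(k+1, i) + (1-p) * V(k+1, i+1)]; then take max(V_cont, immediate exercise) for American.
  V(3,0) = exp(-r*dt) * [p*0.014014 + (1-p)*0.047578] = 0.031443; exercise = 0.030942; V(3,0) = max -> 0.031443
  V(3,1) = exp(-r*dt) * [p*0.047578 + (1-p)*0.080000] = 0.064410; exercise = 0.063930; V(3,1) = max -> 0.064410
  V(3,2) = exp(-r*dt) * [p*0.080000 + (1-p)*0.111318] = 0.096255; exercise = 0.095795; V(3,2) = max -> 0.096255
  V(3,3) = exp(-r*dt) * [p*0.111318 + (1-p)*0.141570] = 0.127016; exercise = 0.126575; V(3,3) = max -> 0.127016
  V(2,0) = exp(-r*dt) * [p*0.031443 + (1-p)*0.064410] = 0.048560; exercise = 0.047578; V(2,0) = max -> 0.048560
  V(2,1) = exp(-r*dt) * [p*0.064410 + (1-p)*0.096255] = 0.080941; exercise = 0.080000; V(2,1) = max -> 0.080941
  V(2,2) = exp(-r*dt) * [p*0.096255 + (1-p)*0.127016] = 0.112219; exercise = 0.111318; V(2,2) = max -> 0.112219
  V(1,0) = exp(-r*dt) * [p*0.048560 + (1-p)*0.080941] = 0.065370; exercise = 0.063930; V(1,0) = max -> 0.065370
  V(1,1) = exp(-r*dt) * [p*0.080941 + (1-p)*0.112219] = 0.097175; exercise = 0.095795; V(1,1) = max -> 0.097175
  V(0,0) = exp(-r*dt) * [p*0.065370 + (1-p)*0.097175] = 0.081880; exercise = 0.080000; V(0,0) = max -> 0.081880

Answer: Price = V(0,0) = 0.0819


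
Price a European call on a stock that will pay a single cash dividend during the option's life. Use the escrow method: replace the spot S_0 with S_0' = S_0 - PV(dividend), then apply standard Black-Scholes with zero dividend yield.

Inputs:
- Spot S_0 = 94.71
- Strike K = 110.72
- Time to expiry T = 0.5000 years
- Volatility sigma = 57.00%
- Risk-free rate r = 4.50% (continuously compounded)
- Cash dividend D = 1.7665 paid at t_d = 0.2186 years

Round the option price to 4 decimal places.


Answer: Price = 9.5367

Derivation:
PV(D) = D * exp(-r * t_d) = 1.7665 * 0.99021123 = 1.74920813
S_0' = S_0 - PV(D) = 94.7100 - 1.74920813 = 92.96079187
d1 = (ln(S_0'/K) + (r + sigma^2/2)*T) / (sigma*sqrt(T)) = -0.17640870
d2 = d1 - sigma*sqrt(T) = -0.57945957
exp(-rT) = 0.97775124
N(d1) = 0.42998643; N(d2) = 0.28113956
C = S_0' * N(d1) - K * exp(-rT) * N(d2) = 92.96079187 * 0.42998643 - 110.7200 * 0.97775124 * 0.28113956 = 9.5367


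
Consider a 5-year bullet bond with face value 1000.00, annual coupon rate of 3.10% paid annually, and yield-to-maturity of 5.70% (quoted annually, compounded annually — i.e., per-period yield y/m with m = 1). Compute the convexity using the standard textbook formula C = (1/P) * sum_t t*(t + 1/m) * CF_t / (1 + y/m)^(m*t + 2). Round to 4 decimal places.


Answer: Convexity = 24.6301

Derivation:
Coupon per period c = face * coupon_rate / m = 31.000000
Periods per year m = 1; per-period yield y/m = 0.057000
Number of cashflows N = 5
Cashflows (t years, CF_t, discount factor 1/(1+y/m)^(m*t), PV):
  t = 1.0000: CF_t = 31.000000, DF = 0.946074, PV = 29.328288
  t = 2.0000: CF_t = 31.000000, DF = 0.895056, PV = 27.746724
  t = 3.0000: CF_t = 31.000000, DF = 0.846789, PV = 26.250449
  t = 4.0000: CF_t = 31.000000, DF = 0.801125, PV = 24.834862
  t = 5.0000: CF_t = 1031.000000, DF = 0.757923, PV = 781.418572
Price P = sum_t PV_t = 889.578894
Convexity numerator sum_t t*(t + 1/m) * CF_t / (1+y/m)^(m*t + 2):
  t = 1.0000: term = 52.500897
  t = 2.0000: term = 149.009170
  t = 3.0000: term = 281.947341
  t = 4.0000: term = 444.571651
  t = 5.0000: term = 20982.392601
Convexity = (1/P) * sum = 21910.421661 / 889.578894 = 24.630105


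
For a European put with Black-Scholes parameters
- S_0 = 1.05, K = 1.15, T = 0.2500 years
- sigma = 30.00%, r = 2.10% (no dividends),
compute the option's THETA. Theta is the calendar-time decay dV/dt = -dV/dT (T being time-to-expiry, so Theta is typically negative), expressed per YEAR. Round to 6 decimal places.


d1 = -0.4964785214; d2 = -0.6464785214
phi(d1) = 0.3526835813; exp(-qT) = 1.0000000000; exp(-rT) = 0.9947637572
Theta = -S*exp(-qT)*phi(d1)*sigma/(2*sqrt(T)) + r*K*exp(-rT)*N(-d2) - q*S*exp(-qT)*N(-d1)
N(-d1) = 0.6902215812; N(-d2) = 0.7410152486; sqrt(T) = 0.5000000000
Term 1 = -1.0500 * 1.0000000000 * 0.3526835813 * 0.3000 / (2 * 0.5000000000) = -0.1110953281
Term 2 = 0.0210 * 1.1500 * 0.9947637572 * 0.7410152486 = 0.0178018130
Term 3 = 0 (no dividend yield, q = 0)
Theta = -0.1110953281 + (0.0178018130) + (0.0000000000) = -0.093294

Answer: Theta = -0.093294


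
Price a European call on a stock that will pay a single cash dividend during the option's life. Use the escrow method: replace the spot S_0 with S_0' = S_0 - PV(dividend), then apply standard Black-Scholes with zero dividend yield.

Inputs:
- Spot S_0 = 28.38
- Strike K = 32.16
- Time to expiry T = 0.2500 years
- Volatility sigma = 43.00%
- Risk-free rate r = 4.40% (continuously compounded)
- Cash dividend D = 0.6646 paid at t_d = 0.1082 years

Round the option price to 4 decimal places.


PV(D) = D * exp(-r * t_d) = 0.6646 * 0.99525051 = 0.66144349
S_0' = S_0 - PV(D) = 28.3800 - 0.66144349 = 27.71855651
d1 = (ln(S_0'/K) + (r + sigma^2/2)*T) / (sigma*sqrt(T)) = -0.53259928
d2 = d1 - sigma*sqrt(T) = -0.74759928
exp(-rT) = 0.98906028
N(d1) = 0.29715550; N(d2) = 0.22735095
C = S_0' * N(d1) - K * exp(-rT) * N(d2) = 27.71855651 * 0.29715550 - 32.1600 * 0.98906028 * 0.22735095 = 1.0051

Answer: Price = 1.0051


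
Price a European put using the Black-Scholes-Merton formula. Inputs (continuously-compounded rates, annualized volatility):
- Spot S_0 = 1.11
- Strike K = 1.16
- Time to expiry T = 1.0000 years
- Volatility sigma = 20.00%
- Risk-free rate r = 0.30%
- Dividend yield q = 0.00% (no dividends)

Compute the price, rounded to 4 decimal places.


Answer: Price = 0.1154

Derivation:
d1 = (ln(S/K) + (r - q + 0.5*sigma^2) * T) / (sigma * sqrt(T)) = -0.10529995
d2 = d1 - sigma * sqrt(T) = -0.30529995
exp(-rT) = 0.99700450; exp(-qT) = 1.00000000
P = K * exp(-rT) * N(-d2) - S_0 * exp(-qT) * N(-d1)
N(-d1) = 0.54193110; N(-d2) = 0.61993114
P = 1.1600 * 0.99700450 * 0.61993114 - 1.1100 * 1.00000000 * 0.54193110 = 0.1154
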